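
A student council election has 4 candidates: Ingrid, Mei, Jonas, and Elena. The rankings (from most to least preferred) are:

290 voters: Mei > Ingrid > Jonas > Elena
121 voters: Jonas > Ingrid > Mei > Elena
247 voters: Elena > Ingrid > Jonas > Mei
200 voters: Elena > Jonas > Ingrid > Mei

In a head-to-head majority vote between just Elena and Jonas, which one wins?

Voters preferring Elena to Jonas: 447; preferring Jonas to Elena: 411.
Elena wins the head-to-head.

Elena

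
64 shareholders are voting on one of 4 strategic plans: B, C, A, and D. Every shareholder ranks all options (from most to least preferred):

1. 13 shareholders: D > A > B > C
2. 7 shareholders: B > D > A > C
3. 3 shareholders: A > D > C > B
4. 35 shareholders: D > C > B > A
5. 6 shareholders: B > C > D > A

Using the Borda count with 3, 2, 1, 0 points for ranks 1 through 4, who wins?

D

B: 13·1 + 7·3 + 3·0 + 35·1 + 6·3 = 87
C: 13·0 + 7·0 + 3·1 + 35·2 + 6·2 = 85
A: 13·2 + 7·1 + 3·3 + 35·0 + 6·0 = 42
D: 13·3 + 7·2 + 3·2 + 35·3 + 6·1 = 170
D has the highest Borda score (170).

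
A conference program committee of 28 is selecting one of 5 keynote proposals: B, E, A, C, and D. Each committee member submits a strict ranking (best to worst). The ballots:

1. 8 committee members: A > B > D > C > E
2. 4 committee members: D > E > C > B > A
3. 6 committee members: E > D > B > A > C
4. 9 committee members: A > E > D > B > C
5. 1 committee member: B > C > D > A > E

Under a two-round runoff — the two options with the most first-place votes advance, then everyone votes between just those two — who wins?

Round 1 first-place votes: B 1, E 6, A 17, C 0, D 4.
A and E advance.
Runoff: A is preferred to E by 18 voters; E by 10.
A wins the runoff.

A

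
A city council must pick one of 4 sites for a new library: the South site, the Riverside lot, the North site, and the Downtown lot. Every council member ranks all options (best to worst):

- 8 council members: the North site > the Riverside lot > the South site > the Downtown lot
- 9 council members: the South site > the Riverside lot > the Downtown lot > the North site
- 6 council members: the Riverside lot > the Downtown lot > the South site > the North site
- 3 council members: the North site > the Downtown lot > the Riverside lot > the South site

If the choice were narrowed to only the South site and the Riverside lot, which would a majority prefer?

Voters preferring the South site to the Riverside lot: 9; preferring the Riverside lot to the South site: 17.
the Riverside lot wins the head-to-head.

the Riverside lot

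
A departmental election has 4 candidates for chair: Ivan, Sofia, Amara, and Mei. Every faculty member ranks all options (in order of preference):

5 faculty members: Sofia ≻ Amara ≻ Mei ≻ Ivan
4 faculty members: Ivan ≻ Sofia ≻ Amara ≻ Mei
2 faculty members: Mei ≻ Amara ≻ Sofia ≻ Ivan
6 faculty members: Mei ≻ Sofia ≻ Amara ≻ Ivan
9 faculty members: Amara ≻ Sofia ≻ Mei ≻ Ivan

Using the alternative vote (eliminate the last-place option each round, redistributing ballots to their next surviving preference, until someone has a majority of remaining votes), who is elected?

Round 1: Ivan 4, Sofia 5, Amara 9, Mei 8. Eliminate Ivan.
Round 2: Sofia 9, Amara 9, Mei 8. Eliminate Mei.
Round 3: Sofia 15, Amara 11. Sofia has a majority.

Sofia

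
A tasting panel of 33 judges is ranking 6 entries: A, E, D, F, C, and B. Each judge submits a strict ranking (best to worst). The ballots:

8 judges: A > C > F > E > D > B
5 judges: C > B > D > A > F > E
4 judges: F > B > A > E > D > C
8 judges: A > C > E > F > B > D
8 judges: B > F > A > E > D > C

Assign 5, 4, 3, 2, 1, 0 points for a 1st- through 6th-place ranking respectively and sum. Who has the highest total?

A: 8·5 + 5·2 + 4·3 + 8·5 + 8·3 = 126
E: 8·2 + 5·0 + 4·2 + 8·3 + 8·2 = 64
D: 8·1 + 5·3 + 4·1 + 8·0 + 8·1 = 35
F: 8·3 + 5·1 + 4·5 + 8·2 + 8·4 = 97
C: 8·4 + 5·5 + 4·0 + 8·4 + 8·0 = 89
B: 8·0 + 5·4 + 4·4 + 8·1 + 8·5 = 84
A has the highest Borda score (126).

A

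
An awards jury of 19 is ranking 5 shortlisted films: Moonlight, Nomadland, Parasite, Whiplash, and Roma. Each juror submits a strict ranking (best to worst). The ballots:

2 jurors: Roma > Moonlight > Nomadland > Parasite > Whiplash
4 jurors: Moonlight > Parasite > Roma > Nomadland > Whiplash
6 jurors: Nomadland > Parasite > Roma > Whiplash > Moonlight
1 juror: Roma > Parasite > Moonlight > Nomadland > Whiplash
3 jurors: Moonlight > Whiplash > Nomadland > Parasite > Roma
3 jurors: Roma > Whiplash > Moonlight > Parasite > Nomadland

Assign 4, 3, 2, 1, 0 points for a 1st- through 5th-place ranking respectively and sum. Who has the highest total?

Moonlight: 2·3 + 4·4 + 6·0 + 1·2 + 3·4 + 3·2 = 42
Nomadland: 2·2 + 4·1 + 6·4 + 1·1 + 3·2 + 3·0 = 39
Parasite: 2·1 + 4·3 + 6·3 + 1·3 + 3·1 + 3·1 = 41
Whiplash: 2·0 + 4·0 + 6·1 + 1·0 + 3·3 + 3·3 = 24
Roma: 2·4 + 4·2 + 6·2 + 1·4 + 3·0 + 3·4 = 44
Roma has the highest Borda score (44).

Roma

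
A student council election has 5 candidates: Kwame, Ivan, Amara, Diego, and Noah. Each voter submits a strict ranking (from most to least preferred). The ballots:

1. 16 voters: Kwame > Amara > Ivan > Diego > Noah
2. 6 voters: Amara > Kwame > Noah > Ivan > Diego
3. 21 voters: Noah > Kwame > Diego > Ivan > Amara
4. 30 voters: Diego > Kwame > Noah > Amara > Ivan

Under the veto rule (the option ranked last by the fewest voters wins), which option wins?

Last-place votes: Kwame 0, Ivan 30, Amara 21, Diego 6, Noah 16.
Kwame is ranked last by the fewest voters, so Kwame wins.

Kwame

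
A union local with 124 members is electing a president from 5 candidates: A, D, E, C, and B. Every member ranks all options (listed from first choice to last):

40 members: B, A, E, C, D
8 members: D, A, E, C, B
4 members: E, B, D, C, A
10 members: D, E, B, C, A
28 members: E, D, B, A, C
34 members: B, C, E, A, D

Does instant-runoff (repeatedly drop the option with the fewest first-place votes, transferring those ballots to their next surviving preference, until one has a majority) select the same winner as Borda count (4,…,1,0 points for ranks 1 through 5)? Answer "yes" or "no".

yes

Instant-runoff — R1 A 0, D 18, E 32, C 0, B 74 (B winner). Winner: B.
Borda — scores: A 206, D 164, E 322, C 164, B 384. Winner: B.
The two methods agree.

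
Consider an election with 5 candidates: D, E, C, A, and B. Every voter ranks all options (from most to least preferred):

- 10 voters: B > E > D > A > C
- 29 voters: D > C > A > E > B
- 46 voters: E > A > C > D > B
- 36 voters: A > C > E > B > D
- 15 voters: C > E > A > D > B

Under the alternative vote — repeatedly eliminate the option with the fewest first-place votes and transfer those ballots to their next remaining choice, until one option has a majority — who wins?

E

Round 1: D 29, E 46, C 15, A 36, B 10. Eliminate B.
Round 2: D 29, E 56, C 15, A 36. Eliminate C.
Round 3: D 29, E 71, A 36. E has a majority.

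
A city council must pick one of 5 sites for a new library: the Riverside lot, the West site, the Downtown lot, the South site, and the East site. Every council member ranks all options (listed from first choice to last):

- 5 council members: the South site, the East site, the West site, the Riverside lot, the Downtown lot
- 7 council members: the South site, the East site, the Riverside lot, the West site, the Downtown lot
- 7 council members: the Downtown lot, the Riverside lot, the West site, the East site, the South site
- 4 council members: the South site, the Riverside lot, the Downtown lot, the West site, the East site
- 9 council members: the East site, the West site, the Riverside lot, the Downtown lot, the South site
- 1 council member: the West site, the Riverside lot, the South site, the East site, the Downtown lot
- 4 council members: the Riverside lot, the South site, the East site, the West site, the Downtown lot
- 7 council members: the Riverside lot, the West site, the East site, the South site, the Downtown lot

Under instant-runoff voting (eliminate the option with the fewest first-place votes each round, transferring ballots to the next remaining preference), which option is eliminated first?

the West site

Round 1: the Riverside lot 11, the West site 1, the Downtown lot 7, the South site 16, the East site 9. Eliminate the West site.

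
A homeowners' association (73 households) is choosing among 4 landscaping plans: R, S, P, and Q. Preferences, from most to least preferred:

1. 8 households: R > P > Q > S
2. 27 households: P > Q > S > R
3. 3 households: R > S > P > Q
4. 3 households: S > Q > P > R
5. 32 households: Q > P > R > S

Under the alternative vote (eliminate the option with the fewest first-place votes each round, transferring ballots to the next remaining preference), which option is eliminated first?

Round 1: R 11, S 3, P 27, Q 32. Eliminate S.

S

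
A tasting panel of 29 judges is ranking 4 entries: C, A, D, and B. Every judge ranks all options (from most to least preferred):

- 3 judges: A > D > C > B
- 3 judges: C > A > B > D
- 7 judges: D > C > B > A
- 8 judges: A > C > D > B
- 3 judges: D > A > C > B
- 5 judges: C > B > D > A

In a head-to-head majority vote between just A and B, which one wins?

Voters preferring A to B: 17; preferring B to A: 12.
A wins the head-to-head.

A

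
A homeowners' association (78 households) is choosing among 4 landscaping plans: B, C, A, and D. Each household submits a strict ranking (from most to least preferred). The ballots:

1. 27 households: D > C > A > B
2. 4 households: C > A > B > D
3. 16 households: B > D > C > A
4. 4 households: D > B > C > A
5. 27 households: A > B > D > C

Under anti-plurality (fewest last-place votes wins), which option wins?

Last-place votes: B 27, C 27, A 20, D 4.
D is ranked last by the fewest voters, so D wins.

D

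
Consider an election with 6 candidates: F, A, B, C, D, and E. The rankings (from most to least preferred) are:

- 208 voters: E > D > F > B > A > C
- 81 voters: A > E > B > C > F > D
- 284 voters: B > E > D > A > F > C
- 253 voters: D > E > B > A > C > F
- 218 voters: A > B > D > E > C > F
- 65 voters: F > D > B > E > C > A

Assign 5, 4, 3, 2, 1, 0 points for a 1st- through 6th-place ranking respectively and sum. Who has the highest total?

E

F: 208·3 + 81·1 + 284·1 + 253·0 + 218·0 + 65·5 = 1314
A: 208·1 + 81·5 + 284·2 + 253·2 + 218·5 + 65·0 = 2777
B: 208·2 + 81·3 + 284·5 + 253·3 + 218·4 + 65·3 = 3905
C: 208·0 + 81·2 + 284·0 + 253·1 + 218·1 + 65·1 = 698
D: 208·4 + 81·0 + 284·3 + 253·5 + 218·3 + 65·4 = 3863
E: 208·5 + 81·4 + 284·4 + 253·4 + 218·2 + 65·2 = 4078
E has the highest Borda score (4078).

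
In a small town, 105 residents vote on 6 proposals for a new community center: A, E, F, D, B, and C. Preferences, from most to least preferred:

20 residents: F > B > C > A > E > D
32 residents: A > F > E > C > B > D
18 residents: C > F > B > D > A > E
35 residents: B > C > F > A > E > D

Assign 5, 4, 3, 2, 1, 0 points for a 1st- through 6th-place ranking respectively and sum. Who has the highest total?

F

A: 20·2 + 32·5 + 18·1 + 35·2 = 288
E: 20·1 + 32·3 + 18·0 + 35·1 = 151
F: 20·5 + 32·4 + 18·4 + 35·3 = 405
D: 20·0 + 32·0 + 18·2 + 35·0 = 36
B: 20·4 + 32·1 + 18·3 + 35·5 = 341
C: 20·3 + 32·2 + 18·5 + 35·4 = 354
F has the highest Borda score (405).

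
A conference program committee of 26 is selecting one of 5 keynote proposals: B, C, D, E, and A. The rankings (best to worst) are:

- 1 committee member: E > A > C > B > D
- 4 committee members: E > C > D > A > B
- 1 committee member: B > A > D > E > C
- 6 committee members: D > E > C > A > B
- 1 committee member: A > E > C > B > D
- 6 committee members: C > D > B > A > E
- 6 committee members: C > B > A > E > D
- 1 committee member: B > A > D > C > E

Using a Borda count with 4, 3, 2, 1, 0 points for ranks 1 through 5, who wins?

B: 1·1 + 4·0 + 1·4 + 6·0 + 1·1 + 6·2 + 6·3 + 1·4 = 40
C: 1·2 + 4·3 + 1·0 + 6·2 + 1·2 + 6·4 + 6·4 + 1·1 = 77
D: 1·0 + 4·2 + 1·2 + 6·4 + 1·0 + 6·3 + 6·0 + 1·2 = 54
E: 1·4 + 4·4 + 1·1 + 6·3 + 1·3 + 6·0 + 6·1 + 1·0 = 48
A: 1·3 + 4·1 + 1·3 + 6·1 + 1·4 + 6·1 + 6·2 + 1·3 = 41
C has the highest Borda score (77).

C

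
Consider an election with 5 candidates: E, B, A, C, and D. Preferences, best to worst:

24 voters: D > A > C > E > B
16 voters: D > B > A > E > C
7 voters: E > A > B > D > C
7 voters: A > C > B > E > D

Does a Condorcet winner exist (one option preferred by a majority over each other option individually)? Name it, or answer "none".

D

D vs E: 40–14 for D.
D vs B: 40–14 for D.
D vs A: 40–14 for D.
D vs C: 47–7 for D.
D beats every other option head-to-head.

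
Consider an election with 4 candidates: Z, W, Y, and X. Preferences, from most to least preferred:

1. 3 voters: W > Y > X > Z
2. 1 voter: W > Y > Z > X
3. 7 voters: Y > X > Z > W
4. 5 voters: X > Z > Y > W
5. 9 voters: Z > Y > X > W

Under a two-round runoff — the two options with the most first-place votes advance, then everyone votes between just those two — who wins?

Z

Round 1 first-place votes: Z 9, W 4, Y 7, X 5.
Z and Y advance.
Runoff: Z is preferred to Y by 14 voters; Y by 11.
Z wins the runoff.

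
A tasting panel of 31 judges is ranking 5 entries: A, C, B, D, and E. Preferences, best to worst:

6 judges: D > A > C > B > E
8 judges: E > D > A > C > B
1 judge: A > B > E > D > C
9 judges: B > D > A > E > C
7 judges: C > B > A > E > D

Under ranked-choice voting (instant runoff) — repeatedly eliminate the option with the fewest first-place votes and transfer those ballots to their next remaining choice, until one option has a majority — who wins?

Round 1: A 1, C 7, B 9, D 6, E 8. Eliminate A.
Round 2: C 7, B 10, D 6, E 8. Eliminate D.
Round 3: C 13, B 10, E 8. Eliminate E.
Round 4: C 21, B 10. C has a majority.

C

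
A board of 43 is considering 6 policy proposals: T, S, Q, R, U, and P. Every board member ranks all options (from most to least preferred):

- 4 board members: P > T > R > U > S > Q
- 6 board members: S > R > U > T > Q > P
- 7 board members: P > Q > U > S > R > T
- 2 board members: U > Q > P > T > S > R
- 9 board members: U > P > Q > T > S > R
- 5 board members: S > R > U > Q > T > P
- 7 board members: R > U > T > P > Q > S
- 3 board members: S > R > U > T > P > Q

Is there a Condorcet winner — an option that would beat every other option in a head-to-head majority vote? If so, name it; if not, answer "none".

Checking pairwise contests:
Q beats T 23–20.
T beats S 22–21.
R beats Q 25–18.
S beats R 32–11.
R beats U 25–18.
U beats P 32–11.
Every option loses at least one head-to-head, so there is no Condorcet winner.

none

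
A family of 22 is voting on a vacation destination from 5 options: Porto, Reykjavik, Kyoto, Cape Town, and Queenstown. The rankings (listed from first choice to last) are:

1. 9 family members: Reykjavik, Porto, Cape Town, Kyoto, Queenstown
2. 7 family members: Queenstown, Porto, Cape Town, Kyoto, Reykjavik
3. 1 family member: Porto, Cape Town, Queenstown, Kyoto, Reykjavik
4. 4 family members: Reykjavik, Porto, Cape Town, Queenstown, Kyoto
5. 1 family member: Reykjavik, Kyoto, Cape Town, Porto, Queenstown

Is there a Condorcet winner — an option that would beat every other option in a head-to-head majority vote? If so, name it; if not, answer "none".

Reykjavik

Reykjavik vs Porto: 14–8 for Reykjavik.
Reykjavik vs Kyoto: 14–8 for Reykjavik.
Reykjavik vs Cape Town: 14–8 for Reykjavik.
Reykjavik vs Queenstown: 14–8 for Reykjavik.
Reykjavik beats every other option head-to-head.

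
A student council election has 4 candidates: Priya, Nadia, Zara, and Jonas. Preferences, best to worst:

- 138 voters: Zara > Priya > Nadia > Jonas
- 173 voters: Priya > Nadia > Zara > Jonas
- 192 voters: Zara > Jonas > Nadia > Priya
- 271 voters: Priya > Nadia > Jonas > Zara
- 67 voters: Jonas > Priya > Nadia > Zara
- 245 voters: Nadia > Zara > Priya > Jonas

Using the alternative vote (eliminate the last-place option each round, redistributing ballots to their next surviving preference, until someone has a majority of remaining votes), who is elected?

Zara

Round 1: Priya 444, Nadia 245, Zara 330, Jonas 67. Eliminate Jonas.
Round 2: Priya 511, Nadia 245, Zara 330. Eliminate Nadia.
Round 3: Priya 511, Zara 575. Zara has a majority.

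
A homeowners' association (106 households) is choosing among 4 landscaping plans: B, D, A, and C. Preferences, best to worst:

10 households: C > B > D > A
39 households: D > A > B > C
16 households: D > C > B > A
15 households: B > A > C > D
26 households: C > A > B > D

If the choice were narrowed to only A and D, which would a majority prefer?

D

Voters preferring A to D: 41; preferring D to A: 65.
D wins the head-to-head.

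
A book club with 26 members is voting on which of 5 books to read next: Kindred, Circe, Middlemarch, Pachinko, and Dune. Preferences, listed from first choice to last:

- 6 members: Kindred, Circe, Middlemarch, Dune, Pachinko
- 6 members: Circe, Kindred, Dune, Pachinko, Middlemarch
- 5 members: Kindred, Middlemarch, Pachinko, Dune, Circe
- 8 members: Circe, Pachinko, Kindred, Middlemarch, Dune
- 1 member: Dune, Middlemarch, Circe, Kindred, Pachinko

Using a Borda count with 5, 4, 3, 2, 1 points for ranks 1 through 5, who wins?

Kindred

Kindred: 6·5 + 6·4 + 5·5 + 8·3 + 1·2 = 105
Circe: 6·4 + 6·5 + 5·1 + 8·5 + 1·3 = 102
Middlemarch: 6·3 + 6·1 + 5·4 + 8·2 + 1·4 = 64
Pachinko: 6·1 + 6·2 + 5·3 + 8·4 + 1·1 = 66
Dune: 6·2 + 6·3 + 5·2 + 8·1 + 1·5 = 53
Kindred has the highest Borda score (105).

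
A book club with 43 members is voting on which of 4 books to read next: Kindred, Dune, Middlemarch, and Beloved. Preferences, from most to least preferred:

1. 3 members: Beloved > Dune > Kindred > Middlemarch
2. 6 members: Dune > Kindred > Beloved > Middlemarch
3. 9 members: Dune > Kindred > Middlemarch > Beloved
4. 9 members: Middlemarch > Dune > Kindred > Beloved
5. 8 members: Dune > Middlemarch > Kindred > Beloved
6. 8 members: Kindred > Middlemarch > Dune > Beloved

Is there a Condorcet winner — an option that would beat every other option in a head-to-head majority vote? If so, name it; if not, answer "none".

Dune

Dune vs Kindred: 35–8 for Dune.
Dune vs Middlemarch: 26–17 for Dune.
Dune vs Beloved: 40–3 for Dune.
Dune beats every other option head-to-head.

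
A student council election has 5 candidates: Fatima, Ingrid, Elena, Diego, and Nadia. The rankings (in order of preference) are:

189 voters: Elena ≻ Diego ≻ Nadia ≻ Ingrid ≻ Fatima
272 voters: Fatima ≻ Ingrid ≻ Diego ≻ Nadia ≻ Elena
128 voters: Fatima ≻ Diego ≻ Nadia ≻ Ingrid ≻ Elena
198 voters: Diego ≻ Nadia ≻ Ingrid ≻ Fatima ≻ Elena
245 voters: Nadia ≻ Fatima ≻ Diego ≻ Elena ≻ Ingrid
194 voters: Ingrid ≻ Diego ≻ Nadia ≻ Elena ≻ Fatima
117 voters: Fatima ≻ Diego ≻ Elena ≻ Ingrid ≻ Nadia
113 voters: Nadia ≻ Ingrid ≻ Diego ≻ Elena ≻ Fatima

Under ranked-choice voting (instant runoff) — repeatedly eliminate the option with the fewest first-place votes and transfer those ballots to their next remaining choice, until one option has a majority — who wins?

Round 1: Fatima 517, Ingrid 194, Elena 189, Diego 198, Nadia 358. Eliminate Elena.
Round 2: Fatima 517, Ingrid 194, Diego 387, Nadia 358. Eliminate Ingrid.
Round 3: Fatima 517, Diego 581, Nadia 358. Eliminate Nadia.
Round 4: Fatima 762, Diego 694. Fatima has a majority.

Fatima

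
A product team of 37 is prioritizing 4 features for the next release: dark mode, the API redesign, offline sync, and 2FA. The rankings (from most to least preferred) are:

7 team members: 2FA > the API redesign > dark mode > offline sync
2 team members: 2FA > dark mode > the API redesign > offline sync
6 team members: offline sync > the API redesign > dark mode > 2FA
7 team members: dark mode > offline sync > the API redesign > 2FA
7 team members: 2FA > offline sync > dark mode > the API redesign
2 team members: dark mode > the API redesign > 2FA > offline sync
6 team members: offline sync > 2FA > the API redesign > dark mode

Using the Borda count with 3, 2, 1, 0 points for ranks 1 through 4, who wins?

dark mode: 7·1 + 2·2 + 6·1 + 7·3 + 7·1 + 2·3 + 6·0 = 51
the API redesign: 7·2 + 2·1 + 6·2 + 7·1 + 7·0 + 2·2 + 6·1 = 45
offline sync: 7·0 + 2·0 + 6·3 + 7·2 + 7·2 + 2·0 + 6·3 = 64
2FA: 7·3 + 2·3 + 6·0 + 7·0 + 7·3 + 2·1 + 6·2 = 62
offline sync has the highest Borda score (64).

offline sync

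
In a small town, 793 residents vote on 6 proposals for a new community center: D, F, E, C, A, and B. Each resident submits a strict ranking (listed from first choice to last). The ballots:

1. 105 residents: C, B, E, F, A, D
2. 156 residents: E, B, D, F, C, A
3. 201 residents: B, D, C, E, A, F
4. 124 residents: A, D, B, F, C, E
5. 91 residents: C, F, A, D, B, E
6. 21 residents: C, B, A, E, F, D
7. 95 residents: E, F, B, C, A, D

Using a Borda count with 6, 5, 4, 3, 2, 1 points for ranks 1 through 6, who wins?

D: 105·1 + 156·4 + 201·5 + 124·5 + 91·3 + 21·1 + 95·1 = 2743
F: 105·3 + 156·3 + 201·1 + 124·3 + 91·5 + 21·2 + 95·5 = 2328
E: 105·4 + 156·6 + 201·3 + 124·1 + 91·1 + 21·3 + 95·6 = 2807
C: 105·6 + 156·2 + 201·4 + 124·2 + 91·6 + 21·6 + 95·3 = 2951
A: 105·2 + 156·1 + 201·2 + 124·6 + 91·4 + 21·4 + 95·2 = 2150
B: 105·5 + 156·5 + 201·6 + 124·4 + 91·2 + 21·5 + 95·4 = 3674
B has the highest Borda score (3674).

B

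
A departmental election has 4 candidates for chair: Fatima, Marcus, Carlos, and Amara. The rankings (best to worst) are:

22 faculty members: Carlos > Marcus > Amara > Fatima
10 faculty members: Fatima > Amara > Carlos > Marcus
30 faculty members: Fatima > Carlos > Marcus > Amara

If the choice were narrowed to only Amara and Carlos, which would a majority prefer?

Carlos

Voters preferring Amara to Carlos: 10; preferring Carlos to Amara: 52.
Carlos wins the head-to-head.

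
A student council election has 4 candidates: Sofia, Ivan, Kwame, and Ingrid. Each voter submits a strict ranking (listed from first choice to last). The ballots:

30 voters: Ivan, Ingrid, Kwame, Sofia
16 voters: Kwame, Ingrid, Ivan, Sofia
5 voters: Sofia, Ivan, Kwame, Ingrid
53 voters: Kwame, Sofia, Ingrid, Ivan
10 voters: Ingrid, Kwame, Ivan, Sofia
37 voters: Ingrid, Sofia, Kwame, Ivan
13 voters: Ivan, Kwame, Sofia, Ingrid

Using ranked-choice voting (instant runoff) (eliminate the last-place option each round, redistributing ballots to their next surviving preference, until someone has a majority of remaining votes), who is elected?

Round 1: Sofia 5, Ivan 43, Kwame 69, Ingrid 47. Eliminate Sofia.
Round 2: Ivan 48, Kwame 69, Ingrid 47. Eliminate Ingrid.
Round 3: Ivan 48, Kwame 116. Kwame has a majority.

Kwame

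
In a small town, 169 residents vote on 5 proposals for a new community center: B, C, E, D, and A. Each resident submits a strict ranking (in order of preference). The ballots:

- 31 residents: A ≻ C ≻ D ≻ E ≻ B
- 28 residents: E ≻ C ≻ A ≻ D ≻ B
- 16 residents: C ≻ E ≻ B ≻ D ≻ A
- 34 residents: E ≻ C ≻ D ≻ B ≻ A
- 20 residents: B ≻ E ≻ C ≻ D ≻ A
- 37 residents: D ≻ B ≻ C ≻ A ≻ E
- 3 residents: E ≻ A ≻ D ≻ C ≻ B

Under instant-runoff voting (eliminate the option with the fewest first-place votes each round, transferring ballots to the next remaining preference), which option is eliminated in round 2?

Round 1: B 20, C 16, E 65, D 37, A 31. Eliminate C.
Round 2: B 20, E 81, D 37, A 31. Eliminate B.

B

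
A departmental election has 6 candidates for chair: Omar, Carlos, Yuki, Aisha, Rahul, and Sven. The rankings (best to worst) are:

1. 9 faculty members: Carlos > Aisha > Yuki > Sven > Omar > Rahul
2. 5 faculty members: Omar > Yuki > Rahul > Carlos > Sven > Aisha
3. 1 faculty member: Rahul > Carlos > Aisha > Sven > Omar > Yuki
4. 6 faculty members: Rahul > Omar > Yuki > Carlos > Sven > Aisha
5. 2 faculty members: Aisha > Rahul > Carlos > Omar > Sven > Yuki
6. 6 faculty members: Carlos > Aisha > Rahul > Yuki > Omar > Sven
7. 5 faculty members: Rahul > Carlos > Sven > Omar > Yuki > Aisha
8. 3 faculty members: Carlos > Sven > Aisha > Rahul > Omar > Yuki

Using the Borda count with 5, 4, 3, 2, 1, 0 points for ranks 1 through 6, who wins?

Omar: 9·1 + 5·5 + 1·1 + 6·4 + 2·2 + 6·1 + 5·2 + 3·1 = 82
Carlos: 9·5 + 5·2 + 1·4 + 6·2 + 2·3 + 6·5 + 5·4 + 3·5 = 142
Yuki: 9·3 + 5·4 + 1·0 + 6·3 + 2·0 + 6·2 + 5·1 + 3·0 = 82
Aisha: 9·4 + 5·0 + 1·3 + 6·0 + 2·5 + 6·4 + 5·0 + 3·3 = 82
Rahul: 9·0 + 5·3 + 1·5 + 6·5 + 2·4 + 6·3 + 5·5 + 3·2 = 107
Sven: 9·2 + 5·1 + 1·2 + 6·1 + 2·1 + 6·0 + 5·3 + 3·4 = 60
Carlos has the highest Borda score (142).

Carlos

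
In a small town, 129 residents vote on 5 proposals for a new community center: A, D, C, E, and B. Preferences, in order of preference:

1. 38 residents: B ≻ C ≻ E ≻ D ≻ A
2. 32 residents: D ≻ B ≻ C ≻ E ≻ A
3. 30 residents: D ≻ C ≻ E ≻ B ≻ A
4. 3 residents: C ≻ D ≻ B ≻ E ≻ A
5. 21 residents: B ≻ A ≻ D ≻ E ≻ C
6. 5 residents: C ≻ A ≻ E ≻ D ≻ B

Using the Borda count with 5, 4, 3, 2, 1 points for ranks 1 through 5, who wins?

B

A: 38·1 + 32·1 + 30·1 + 3·1 + 21·4 + 5·4 = 207
D: 38·2 + 32·5 + 30·5 + 3·4 + 21·3 + 5·2 = 471
C: 38·4 + 32·3 + 30·4 + 3·5 + 21·1 + 5·5 = 429
E: 38·3 + 32·2 + 30·3 + 3·2 + 21·2 + 5·3 = 331
B: 38·5 + 32·4 + 30·2 + 3·3 + 21·5 + 5·1 = 497
B has the highest Borda score (497).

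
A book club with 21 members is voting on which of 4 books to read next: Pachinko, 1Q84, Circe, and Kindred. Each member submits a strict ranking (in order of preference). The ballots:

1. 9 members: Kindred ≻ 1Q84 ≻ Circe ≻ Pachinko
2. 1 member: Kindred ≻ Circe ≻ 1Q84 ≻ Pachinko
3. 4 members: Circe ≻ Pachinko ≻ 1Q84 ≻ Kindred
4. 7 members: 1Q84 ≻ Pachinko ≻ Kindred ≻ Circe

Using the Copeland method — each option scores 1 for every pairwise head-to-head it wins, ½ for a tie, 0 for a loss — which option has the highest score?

Pachinko: beats Kindred; loses to 1Q84 and Circe → score 1.
1Q84: beats Pachinko, Circe, and Kindred → score 3.
Circe: beats Pachinko; loses to 1Q84 and Kindred → score 1.
Kindred: beats Circe; loses to Pachinko and 1Q84 → score 1.
1Q84 has the best pairwise record.

1Q84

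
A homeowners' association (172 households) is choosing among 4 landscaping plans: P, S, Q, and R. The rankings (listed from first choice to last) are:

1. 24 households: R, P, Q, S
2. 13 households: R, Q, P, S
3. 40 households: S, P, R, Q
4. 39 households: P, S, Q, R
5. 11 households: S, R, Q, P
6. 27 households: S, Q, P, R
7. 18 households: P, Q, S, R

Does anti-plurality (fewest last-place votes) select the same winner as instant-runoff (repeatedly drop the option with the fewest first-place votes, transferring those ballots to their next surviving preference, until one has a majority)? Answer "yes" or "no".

Anti-plurality — last-place votes: P 11, S 37, Q 40, R 84. Winner: P.
Instant-runoff — R1 P 57, S 78, Q 0, R 37 (Q out); R2 P 57, S 78, R 37 (R out); R3 P 94, S 78 (P winner). Winner: P.
The two methods agree.

yes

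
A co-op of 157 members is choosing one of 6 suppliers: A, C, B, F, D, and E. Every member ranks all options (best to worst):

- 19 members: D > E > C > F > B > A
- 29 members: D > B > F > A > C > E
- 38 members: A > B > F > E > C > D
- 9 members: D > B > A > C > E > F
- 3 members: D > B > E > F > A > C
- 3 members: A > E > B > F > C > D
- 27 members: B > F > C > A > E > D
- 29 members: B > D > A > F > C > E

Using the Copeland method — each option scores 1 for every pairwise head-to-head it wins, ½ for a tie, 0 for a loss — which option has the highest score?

B

A: beats C, F, and E; loses to B and D → score 3.
C: beats E; loses to A, B, F, and D → score 1.
B: beats A, C, F, D, and E → score 5.
F: beats C and E; loses to A, B, and D → score 2.
D: beats A, C, F, and E; loses to B → score 4.
E: loses to A, C, B, F, and D → score 0.
B has the best pairwise record.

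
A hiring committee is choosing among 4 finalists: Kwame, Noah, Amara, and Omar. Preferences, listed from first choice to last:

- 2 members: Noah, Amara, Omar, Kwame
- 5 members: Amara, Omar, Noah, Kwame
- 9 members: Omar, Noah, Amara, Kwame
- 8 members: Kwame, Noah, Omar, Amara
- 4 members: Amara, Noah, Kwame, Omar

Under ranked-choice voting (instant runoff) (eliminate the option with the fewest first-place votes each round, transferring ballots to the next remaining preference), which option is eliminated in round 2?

Kwame

Round 1: Kwame 8, Noah 2, Amara 9, Omar 9. Eliminate Noah.
Round 2: Kwame 8, Amara 11, Omar 9. Eliminate Kwame.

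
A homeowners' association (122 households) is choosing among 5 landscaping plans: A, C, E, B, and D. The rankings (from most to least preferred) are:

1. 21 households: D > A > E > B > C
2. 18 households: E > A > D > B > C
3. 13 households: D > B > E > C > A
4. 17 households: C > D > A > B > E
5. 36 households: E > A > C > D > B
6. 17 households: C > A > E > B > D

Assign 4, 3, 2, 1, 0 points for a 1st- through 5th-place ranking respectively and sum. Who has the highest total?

A: 21·3 + 18·3 + 13·0 + 17·2 + 36·3 + 17·3 = 310
C: 21·0 + 18·0 + 13·1 + 17·4 + 36·2 + 17·4 = 221
E: 21·2 + 18·4 + 13·2 + 17·0 + 36·4 + 17·2 = 318
B: 21·1 + 18·1 + 13·3 + 17·1 + 36·0 + 17·1 = 112
D: 21·4 + 18·2 + 13·4 + 17·3 + 36·1 + 17·0 = 259
E has the highest Borda score (318).

E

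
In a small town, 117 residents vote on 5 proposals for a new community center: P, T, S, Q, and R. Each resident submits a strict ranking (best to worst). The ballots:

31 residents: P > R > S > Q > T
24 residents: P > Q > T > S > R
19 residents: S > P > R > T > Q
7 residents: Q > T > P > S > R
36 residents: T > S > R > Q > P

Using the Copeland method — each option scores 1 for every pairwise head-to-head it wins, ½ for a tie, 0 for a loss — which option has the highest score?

P

P: beats T, S, Q, and R → score 4.
T: beats S and R; loses to P and Q → score 2.
S: beats Q and R; loses to P and T → score 2.
Q: beats T; loses to P, S, and R → score 1.
R: beats Q; loses to P, T, and S → score 1.
P has the best pairwise record.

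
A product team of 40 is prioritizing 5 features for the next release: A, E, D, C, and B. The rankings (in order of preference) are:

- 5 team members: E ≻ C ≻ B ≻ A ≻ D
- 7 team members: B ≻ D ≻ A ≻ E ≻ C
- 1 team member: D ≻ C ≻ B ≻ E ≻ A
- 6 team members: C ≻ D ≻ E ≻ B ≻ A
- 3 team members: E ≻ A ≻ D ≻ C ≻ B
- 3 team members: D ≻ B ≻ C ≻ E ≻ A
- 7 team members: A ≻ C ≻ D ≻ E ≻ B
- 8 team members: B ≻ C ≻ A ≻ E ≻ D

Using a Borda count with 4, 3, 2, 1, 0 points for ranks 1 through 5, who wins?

C

A: 5·1 + 7·2 + 1·0 + 6·0 + 3·3 + 3·0 + 7·4 + 8·2 = 72
E: 5·4 + 7·1 + 1·1 + 6·2 + 3·4 + 3·1 + 7·1 + 8·1 = 70
D: 5·0 + 7·3 + 1·4 + 6·3 + 3·2 + 3·4 + 7·2 + 8·0 = 75
C: 5·3 + 7·0 + 1·3 + 6·4 + 3·1 + 3·2 + 7·3 + 8·3 = 96
B: 5·2 + 7·4 + 1·2 + 6·1 + 3·0 + 3·3 + 7·0 + 8·4 = 87
C has the highest Borda score (96).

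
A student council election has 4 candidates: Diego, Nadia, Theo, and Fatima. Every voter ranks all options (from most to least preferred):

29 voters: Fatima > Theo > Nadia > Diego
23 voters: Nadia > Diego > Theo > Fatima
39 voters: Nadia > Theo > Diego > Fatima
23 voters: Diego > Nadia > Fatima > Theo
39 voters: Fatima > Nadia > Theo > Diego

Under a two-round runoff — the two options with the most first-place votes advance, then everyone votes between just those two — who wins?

Round 1 first-place votes: Diego 23, Nadia 62, Theo 0, Fatima 68.
Fatima and Nadia advance.
Runoff: Fatima is preferred to Nadia by 68 voters; Nadia by 85.
Nadia wins the runoff.

Nadia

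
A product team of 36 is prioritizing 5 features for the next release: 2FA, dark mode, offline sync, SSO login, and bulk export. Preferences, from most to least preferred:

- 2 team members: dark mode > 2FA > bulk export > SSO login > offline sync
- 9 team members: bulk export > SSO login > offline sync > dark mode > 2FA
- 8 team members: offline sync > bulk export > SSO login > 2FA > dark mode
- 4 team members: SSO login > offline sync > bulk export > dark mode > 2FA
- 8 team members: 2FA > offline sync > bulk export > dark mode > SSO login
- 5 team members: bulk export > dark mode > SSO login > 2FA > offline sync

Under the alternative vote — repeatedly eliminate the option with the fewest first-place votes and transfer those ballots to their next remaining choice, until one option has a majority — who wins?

Round 1: 2FA 8, dark mode 2, offline sync 8, SSO login 4, bulk export 14. Eliminate dark mode.
Round 2: 2FA 10, offline sync 8, SSO login 4, bulk export 14. Eliminate SSO login.
Round 3: 2FA 10, offline sync 12, bulk export 14. Eliminate 2FA.
Round 4: offline sync 20, bulk export 16. Offline sync has a majority.

offline sync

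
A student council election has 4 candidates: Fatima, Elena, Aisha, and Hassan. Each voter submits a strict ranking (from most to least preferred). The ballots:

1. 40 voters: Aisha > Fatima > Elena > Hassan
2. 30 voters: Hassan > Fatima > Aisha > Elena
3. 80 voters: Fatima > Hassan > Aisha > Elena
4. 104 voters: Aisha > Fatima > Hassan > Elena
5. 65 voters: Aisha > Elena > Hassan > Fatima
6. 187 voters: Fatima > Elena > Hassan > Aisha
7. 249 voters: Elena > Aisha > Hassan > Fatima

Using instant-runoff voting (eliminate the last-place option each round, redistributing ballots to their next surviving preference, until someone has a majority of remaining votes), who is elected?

Round 1: Fatima 267, Elena 249, Aisha 209, Hassan 30. Eliminate Hassan.
Round 2: Fatima 297, Elena 249, Aisha 209. Eliminate Aisha.
Round 3: Fatima 441, Elena 314. Fatima has a majority.

Fatima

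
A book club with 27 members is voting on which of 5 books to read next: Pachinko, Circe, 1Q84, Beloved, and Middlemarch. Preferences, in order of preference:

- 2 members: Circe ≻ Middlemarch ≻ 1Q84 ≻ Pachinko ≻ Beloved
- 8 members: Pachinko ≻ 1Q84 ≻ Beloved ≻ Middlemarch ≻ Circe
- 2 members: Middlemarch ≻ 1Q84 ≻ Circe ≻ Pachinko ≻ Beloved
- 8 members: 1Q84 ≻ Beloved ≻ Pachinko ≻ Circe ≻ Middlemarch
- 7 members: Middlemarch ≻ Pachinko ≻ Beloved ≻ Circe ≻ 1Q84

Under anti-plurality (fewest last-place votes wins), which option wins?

Pachinko

Last-place votes: Pachinko 0, Circe 8, 1Q84 7, Beloved 4, Middlemarch 8.
Pachinko is ranked last by the fewest voters, so Pachinko wins.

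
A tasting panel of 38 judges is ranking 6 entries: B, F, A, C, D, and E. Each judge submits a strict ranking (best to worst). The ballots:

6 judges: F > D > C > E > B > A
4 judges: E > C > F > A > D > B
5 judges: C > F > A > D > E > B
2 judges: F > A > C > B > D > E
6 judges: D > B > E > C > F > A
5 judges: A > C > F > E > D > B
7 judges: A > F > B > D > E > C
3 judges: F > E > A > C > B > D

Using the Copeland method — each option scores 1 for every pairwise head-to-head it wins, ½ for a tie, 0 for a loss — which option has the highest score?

F

B: loses to F, A, C, D, and E → score 0.
F: beats B, A, D, and E; loses to C → score 4.
A: beats B and D; ties E; loses to F and C → score 2.5.
C: beats B, F, and A; ties D; loses to E → score 3.5.
D: beats B and E; ties C; loses to F and A → score 2.5.
E: beats B and C; ties A; loses to F and D → score 2.5.
F has the best pairwise record.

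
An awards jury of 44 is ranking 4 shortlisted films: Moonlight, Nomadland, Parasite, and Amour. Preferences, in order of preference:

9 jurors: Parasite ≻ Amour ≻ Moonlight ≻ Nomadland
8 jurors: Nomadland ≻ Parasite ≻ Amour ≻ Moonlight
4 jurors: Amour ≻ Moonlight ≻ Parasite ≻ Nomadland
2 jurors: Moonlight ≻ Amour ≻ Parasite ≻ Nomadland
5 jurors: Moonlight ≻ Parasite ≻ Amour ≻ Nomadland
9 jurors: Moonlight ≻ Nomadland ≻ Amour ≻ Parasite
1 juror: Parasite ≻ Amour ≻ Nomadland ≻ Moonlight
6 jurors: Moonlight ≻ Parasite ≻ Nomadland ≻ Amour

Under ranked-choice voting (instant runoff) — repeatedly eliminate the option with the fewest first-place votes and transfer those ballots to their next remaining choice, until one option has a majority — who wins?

Moonlight

Round 1: Moonlight 22, Nomadland 8, Parasite 10, Amour 4. Eliminate Amour.
Round 2: Moonlight 26, Nomadland 8, Parasite 10. Moonlight has a majority.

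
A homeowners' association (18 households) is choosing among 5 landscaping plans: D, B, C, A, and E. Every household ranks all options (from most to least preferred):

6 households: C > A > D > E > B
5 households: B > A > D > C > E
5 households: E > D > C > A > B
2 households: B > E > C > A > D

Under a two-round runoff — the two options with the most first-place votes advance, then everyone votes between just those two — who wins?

Round 1 first-place votes: D 0, B 7, C 6, A 0, E 5.
B and C advance.
Runoff: B is preferred to C by 7 voters; C by 11.
C wins the runoff.

C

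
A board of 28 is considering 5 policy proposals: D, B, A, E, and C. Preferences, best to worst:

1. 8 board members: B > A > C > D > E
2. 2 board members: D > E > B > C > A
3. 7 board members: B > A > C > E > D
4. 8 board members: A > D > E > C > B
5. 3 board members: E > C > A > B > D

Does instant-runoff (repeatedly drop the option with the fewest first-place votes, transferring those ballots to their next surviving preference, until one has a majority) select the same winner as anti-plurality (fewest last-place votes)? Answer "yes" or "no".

no

Instant-runoff — R1 D 2, B 15, A 8, E 3, C 0 (B winner). Winner: B.
Anti-plurality — last-place votes: D 10, B 8, A 2, E 8, C 0. Winner: C.
The two methods disagree.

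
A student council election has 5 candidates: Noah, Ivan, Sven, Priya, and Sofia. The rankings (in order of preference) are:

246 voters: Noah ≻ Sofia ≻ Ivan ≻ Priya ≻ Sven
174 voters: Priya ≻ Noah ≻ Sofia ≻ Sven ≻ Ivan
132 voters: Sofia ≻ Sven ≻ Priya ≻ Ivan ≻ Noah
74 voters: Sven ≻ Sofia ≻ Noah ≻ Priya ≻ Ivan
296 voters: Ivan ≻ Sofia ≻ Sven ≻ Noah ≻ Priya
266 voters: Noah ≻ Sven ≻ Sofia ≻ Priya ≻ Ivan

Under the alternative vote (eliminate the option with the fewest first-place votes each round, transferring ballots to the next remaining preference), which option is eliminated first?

Round 1: Noah 512, Ivan 296, Sven 74, Priya 174, Sofia 132. Eliminate Sven.

Sven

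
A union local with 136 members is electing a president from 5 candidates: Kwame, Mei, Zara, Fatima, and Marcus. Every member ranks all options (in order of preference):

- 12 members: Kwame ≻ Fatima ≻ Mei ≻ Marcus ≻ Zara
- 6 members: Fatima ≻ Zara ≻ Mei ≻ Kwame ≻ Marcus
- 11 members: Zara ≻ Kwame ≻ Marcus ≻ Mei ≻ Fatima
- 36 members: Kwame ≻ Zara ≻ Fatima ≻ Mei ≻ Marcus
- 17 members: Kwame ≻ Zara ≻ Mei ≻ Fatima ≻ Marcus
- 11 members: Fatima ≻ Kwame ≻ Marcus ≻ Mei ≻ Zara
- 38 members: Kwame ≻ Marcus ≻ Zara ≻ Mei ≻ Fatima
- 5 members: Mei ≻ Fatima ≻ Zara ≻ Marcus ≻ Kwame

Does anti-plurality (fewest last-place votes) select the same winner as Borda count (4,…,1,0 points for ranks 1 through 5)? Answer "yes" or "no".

no

Anti-plurality — last-place votes: Kwame 5, Mei 0, Zara 23, Fatima 49, Marcus 59. Winner: Mei.
Borda — scores: Kwame 484, Mei 186, Zara 307, Fatima 208, Marcus 175. Winner: Kwame.
The two methods disagree.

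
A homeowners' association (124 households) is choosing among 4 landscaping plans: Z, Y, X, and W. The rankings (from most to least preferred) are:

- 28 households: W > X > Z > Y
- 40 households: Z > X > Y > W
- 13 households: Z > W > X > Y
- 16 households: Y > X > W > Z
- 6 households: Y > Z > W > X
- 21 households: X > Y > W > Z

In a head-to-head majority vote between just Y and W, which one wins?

Y

Voters preferring Y to W: 83; preferring W to Y: 41.
Y wins the head-to-head.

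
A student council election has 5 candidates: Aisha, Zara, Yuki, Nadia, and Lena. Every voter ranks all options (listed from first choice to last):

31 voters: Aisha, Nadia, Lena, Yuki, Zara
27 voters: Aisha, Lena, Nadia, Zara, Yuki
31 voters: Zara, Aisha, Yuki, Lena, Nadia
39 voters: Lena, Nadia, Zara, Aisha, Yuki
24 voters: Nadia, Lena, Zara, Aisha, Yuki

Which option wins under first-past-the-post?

Aisha

First-place votes: Aisha 58, Zara 31, Yuki 0, Nadia 24, Lena 39.
Aisha has the most first-place votes.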